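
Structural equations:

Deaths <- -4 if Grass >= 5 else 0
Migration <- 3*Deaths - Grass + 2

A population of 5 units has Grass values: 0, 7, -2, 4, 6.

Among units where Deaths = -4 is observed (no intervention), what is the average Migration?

-16.5

Conditioning on Deaths=-4 selects the 2 unit(s) with Grass ∈ {7, 6}. Their Migration values: -17, -16. Mean = -16.5.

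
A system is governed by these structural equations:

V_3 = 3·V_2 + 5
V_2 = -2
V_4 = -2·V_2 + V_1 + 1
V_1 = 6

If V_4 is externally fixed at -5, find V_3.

-1

Under do(V_4=-5), the mechanism V_4 = -2·V_2 + V_1 + 1 is discarded; V_4 is fixed at -5.
Since V_3 is not a descendant of the intervened variable, it is unaffected.
V_3 = 3·V_2 + 5  [with V_2=-2]  = -1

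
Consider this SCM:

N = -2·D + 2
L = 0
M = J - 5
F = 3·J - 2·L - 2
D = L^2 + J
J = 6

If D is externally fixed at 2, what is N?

-2

The intervention breaks the incoming arrows to D: D = L^2 + J no longer applies, and D = 2.
N = -2·D + 2  [with D=2]  = -2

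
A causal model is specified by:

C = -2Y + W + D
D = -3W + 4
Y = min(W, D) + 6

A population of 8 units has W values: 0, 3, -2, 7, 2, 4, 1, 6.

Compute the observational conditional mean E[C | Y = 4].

Observing Y=4 restricts to units where Y's equation naturally yields 4: W ∈ {-2, 2}. In that subpopulation C = 0, -8, mean -4.

-4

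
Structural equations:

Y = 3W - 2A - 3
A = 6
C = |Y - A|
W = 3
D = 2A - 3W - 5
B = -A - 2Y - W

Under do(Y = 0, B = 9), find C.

6

Setting Y = 0, B = 9 by intervention discards those variables' equations.
C = |Y - A|  [with Y=0, A=6]  = 6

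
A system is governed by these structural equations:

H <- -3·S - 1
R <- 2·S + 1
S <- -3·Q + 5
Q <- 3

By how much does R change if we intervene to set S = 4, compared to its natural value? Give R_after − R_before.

Under do(S=4), the mechanism S <- -3·Q + 5 is discarded; S is fixed at 4.
R = 2·S + 1  [with S=4]  = 9
Without intervention: S = -3·Q + 5  [with Q=3]  = -4; R = 2·S + 1  [with S=-4]  = -7.
Change = 9 − (-7) = 16.

16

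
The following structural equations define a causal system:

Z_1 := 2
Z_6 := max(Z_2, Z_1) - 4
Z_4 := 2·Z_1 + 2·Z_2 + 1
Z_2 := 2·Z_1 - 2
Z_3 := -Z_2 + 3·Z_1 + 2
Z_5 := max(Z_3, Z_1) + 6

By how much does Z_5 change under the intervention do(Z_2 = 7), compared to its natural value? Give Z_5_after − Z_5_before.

do(Z_2=7) replaces the equation Z_2 := 2·Z_1 - 2 with the constant Z_2 = 7.
Z_3 = -Z_2 + 3·Z_1 + 2  [with Z_2=7, Z_1=2]  = 1
Z_5 = max(Z_3, Z_1) + 6  [with Z_3=1, Z_1=2]  = 8
Without intervention: Z_2 = 2·Z_1 - 2  [with Z_1=2]  = 2; Z_3 = -Z_2 + 3·Z_1 + 2  [with Z_2=2, Z_1=2]  = 6; Z_5 = max(Z_3, Z_1) + 6  [with Z_3=6, Z_1=2]  = 12.
Change = 8 − 12 = -4.

-4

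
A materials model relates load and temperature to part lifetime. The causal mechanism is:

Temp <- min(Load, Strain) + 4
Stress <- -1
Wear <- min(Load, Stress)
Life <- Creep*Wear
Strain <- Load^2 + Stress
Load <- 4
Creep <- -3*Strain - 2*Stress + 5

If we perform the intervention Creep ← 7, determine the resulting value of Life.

-7

Under do(Creep=7), the mechanism Creep <- -3*Strain - 2*Stress + 5 is discarded; Creep is fixed at 7.
Wear = min(Load, Stress)  [with Load=4, Stress=-1]  = -1
Life = Creep*Wear  [with Creep=7, Wear=-1]  = -7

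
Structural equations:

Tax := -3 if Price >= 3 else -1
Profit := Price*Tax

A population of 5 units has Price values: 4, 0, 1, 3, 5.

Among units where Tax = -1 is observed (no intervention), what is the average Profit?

E[Profit|Tax=-1] averages over only the 2 units with Tax=-1 (Price = 0, 1): Profit = 0, -1, mean -0.5.

-0.5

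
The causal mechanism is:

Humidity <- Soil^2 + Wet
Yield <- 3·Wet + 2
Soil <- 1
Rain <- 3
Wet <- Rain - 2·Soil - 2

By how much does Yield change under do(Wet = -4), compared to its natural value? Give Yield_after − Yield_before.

-9

do(Wet=-4) replaces the equation Wet <- Rain - 2·Soil - 2 with the constant Wet = -4.
Yield = 3·Wet + 2  [with Wet=-4]  = -10
Without intervention: Wet = Rain - 2·Soil - 2  [with Rain=3, Soil=1]  = -1; Yield = 3·Wet + 2  [with Wet=-1]  = -1.
Change = -10 − (-1) = -9.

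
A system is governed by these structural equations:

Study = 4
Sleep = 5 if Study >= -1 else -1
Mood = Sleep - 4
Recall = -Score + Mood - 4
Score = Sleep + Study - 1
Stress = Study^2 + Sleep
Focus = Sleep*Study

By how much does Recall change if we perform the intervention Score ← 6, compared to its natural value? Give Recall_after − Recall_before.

2

Under do(Score=6), the mechanism Score = Sleep + Study - 1 is discarded; Score is fixed at 6.
Sleep = 5 if Study >= -1 else -1  [with Study=4]  = 5
Mood = Sleep - 4  [with Sleep=5]  = 1
Recall = -Score + Mood - 4  [with Score=6, Mood=1]  = -9
Without intervention: Sleep = 5 if Study >= -1 else -1  [with Study=4]  = 5; Score = Sleep + Study - 1  [with Sleep=5, Study=4]  = 8; Mood = Sleep - 4  [with Sleep=5]  = 1; Recall = -Score + Mood - 4  [with Score=8, Mood=1]  = -11.
Change = -9 − (-11) = 2.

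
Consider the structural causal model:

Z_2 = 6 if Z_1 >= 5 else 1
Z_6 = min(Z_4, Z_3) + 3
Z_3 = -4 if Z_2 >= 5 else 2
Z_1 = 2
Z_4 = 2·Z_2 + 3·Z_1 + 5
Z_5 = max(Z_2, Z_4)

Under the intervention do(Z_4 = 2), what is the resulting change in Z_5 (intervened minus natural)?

Intervening sets Z_4 = 2 and removes its equation (Z_4 = 2·Z_2 + 3·Z_1 + 5).
Z_2 = 6 if Z_1 >= 5 else 1  [with Z_1=2]  = 1
Z_5 = max(Z_2, Z_4)  [with Z_2=1, Z_4=2]  = 2
Without intervention: Z_2 = 6 if Z_1 >= 5 else 1  [with Z_1=2]  = 1; Z_4 = 2·Z_2 + 3·Z_1 + 5  [with Z_2=1, Z_1=2]  = 13; Z_5 = max(Z_2, Z_4)  [with Z_2=1, Z_4=13]  = 13.
Change = 2 − 13 = -11.

-11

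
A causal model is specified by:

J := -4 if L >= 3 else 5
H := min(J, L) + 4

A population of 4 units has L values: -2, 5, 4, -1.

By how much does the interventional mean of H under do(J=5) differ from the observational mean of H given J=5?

3

Every unit gets J=5 under the intervention. H values become 2, 9, 8, 3; E[H|do(J=5)] = 5.5.
Observing J=5 restricts to units where J's equation naturally yields 5: L ∈ {-2, -1}. In that subpopulation H = 2, 3, mean 2.5.
Difference = 5.5 − 2.5 = 3.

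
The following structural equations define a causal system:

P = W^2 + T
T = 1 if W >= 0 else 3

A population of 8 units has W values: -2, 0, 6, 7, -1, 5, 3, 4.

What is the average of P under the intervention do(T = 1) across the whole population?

Every unit gets T=1 under the intervention. P values become 5, 1, 37, 50, 2, 26, 10, 17; E[P|do(T=1)] = 18.5.

18.5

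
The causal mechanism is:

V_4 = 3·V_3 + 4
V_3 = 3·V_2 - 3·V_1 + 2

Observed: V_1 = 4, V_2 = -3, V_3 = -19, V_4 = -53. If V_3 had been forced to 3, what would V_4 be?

The intervention breaks the incoming arrows to V_3: V_3 = 3·V_2 - 3·V_1 + 2 no longer applies, and V_3 = 3.
V_4 = 3·V_3 + 4  [with V_3=3]  = 13

13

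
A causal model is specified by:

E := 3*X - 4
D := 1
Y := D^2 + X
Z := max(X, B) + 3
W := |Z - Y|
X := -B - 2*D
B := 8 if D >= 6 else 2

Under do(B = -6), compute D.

1

Under do(B=-6), the mechanism B := 8 if D >= 6 else 2 is discarded; B is fixed at -6.
D is not downstream of the intervention, so its value is determined by the original equations.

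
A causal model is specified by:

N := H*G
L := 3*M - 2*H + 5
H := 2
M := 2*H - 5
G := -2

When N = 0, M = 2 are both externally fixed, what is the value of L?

Under do(N = 0, M = 2), each intervened variable's structural equation is replaced by its fixed value.
L = 3*M - 2*H + 5  [with M=2, H=2]  = 7

7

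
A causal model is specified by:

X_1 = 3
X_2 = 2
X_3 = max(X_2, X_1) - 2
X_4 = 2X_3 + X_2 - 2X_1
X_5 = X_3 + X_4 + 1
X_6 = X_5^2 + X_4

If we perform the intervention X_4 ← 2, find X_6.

Under do(X_4=2), the mechanism X_4 = 2X_3 + X_2 - 2X_1 is discarded; X_4 is fixed at 2.
X_3 = max(X_2, X_1) - 2  [with X_2=2, X_1=3]  = 1
X_5 = X_3 + X_4 + 1  [with X_3=1, X_4=2]  = 4
X_6 = X_5^2 + X_4  [with X_5=4, X_4=2]  = 18

18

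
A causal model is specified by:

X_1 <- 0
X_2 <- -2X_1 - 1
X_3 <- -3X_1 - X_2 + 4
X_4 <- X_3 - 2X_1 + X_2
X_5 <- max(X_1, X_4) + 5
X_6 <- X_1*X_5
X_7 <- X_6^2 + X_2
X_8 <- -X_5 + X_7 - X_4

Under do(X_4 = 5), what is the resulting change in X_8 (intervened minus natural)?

do(X_4=5) replaces the equation X_4 <- X_3 - 2X_1 + X_2 with the constant X_4 = 5.
X_2 = -2X_1 - 1  [with X_1=0]  = -1
X_5 = max(X_1, X_4) + 5  [with X_1=0, X_4=5]  = 10
X_6 = X_1*X_5  [with X_1=0, X_5=10]  = 0
X_7 = X_6^2 + X_2  [with X_6=0, X_2=-1]  = -1
X_8 = -X_5 + X_7 - X_4  [with X_5=10, X_7=-1, X_4=5]  = -16
Without intervention: X_2 = -2X_1 - 1  [with X_1=0]  = -1; X_3 = -3X_1 - X_2 + 4  [with X_1=0, X_2=-1]  = 5; X_4 = X_3 - 2X_1 + X_2  [with X_3=5, X_1=0, X_2=-1]  = 4; X_5 = max(X_1, X_4) + 5  [with X_1=0, X_4=4]  = 9; X_6 = X_1*X_5  [with X_1=0, X_5=9]  = 0; X_7 = X_6^2 + X_2  [with X_6=0, X_2=-1]  = -1; X_8 = -X_5 + X_7 - X_4  [with X_5=9, X_7=-1, X_4=4]  = -14.
Change = -16 − (-14) = -2.

-2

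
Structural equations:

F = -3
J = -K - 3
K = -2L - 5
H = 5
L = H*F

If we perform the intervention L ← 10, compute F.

-3

Under do(L=10), the mechanism L = H*F is discarded; L is fixed at 10.
Since F is not a descendant of the intervened variable, it is unaffected.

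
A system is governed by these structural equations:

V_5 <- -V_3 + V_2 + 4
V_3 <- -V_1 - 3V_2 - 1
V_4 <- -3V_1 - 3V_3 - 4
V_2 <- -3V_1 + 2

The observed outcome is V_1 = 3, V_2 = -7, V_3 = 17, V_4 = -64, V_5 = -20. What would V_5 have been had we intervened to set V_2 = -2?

do(V_2=-2) replaces the equation V_2 <- -3V_1 + 2 with the constant V_2 = -2.
V_3 = -V_1 - 3V_2 - 1  [with V_1=3, V_2=-2]  = 2
V_5 = -V_3 + V_2 + 4  [with V_3=2, V_2=-2]  = 0

0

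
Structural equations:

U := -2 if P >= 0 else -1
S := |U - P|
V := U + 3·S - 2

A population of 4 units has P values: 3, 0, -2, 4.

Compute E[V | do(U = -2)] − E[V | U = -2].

-3.25

Under do(U=-2), U's equation is replaced by U=-2 for every unit. Per-unit V: 11, 2, -4, 14. Mean = 5.75.
Conditioning on U=-2 selects the 3 unit(s) with P ∈ {3, 0, 4}. Their V values: 11, 2, 14. Mean = 9.
Difference = 5.75 − 9 = -3.25.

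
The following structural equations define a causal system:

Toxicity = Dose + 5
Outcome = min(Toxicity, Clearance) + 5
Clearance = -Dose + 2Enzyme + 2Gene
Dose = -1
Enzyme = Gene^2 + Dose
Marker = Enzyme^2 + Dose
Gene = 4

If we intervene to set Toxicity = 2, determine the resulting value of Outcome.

7

Under do(Toxicity=2), the mechanism Toxicity = Dose + 5 is discarded; Toxicity is fixed at 2.
Enzyme = Gene^2 + Dose  [with Gene=4, Dose=-1]  = 15
Clearance = -Dose + 2Enzyme + 2Gene  [with Dose=-1, Enzyme=15, Gene=4]  = 39
Outcome = min(Toxicity, Clearance) + 5  [with Toxicity=2, Clearance=39]  = 7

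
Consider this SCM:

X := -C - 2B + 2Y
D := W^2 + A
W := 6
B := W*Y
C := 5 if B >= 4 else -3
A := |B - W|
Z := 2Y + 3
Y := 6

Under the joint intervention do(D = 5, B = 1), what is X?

13

The joint intervention fixes D = 5, B = 1, removing each variable's own equation.
C = 5 if B >= 4 else -3  [with B=1]  = -3
X = -C - 2B + 2Y  [with C=-3, B=1, Y=6]  = 13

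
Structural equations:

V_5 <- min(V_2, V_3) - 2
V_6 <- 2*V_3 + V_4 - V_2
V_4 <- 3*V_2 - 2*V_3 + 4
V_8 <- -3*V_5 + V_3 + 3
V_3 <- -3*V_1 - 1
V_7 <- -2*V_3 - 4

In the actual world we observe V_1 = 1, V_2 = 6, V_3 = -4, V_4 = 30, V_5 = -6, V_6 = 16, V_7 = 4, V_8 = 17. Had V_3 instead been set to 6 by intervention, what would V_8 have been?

-3

The intervention breaks the incoming arrows to V_3: V_3 <- -3*V_1 - 1 no longer applies, and V_3 = 6.
V_5 = min(V_2, V_3) - 2  [with V_2=6, V_3=6]  = 4
V_8 = -3*V_5 + V_3 + 3  [with V_5=4, V_3=6]  = -3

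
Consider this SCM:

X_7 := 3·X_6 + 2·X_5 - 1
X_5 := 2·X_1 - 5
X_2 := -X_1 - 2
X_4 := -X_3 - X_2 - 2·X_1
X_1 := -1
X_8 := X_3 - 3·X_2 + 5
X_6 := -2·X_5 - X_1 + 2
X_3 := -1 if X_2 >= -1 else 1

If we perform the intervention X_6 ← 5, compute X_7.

0

Intervening sets X_6 = 5 and removes its equation (X_6 := -2·X_5 - X_1 + 2).
X_5 = 2·X_1 - 5  [with X_1=-1]  = -7
X_7 = 3·X_6 + 2·X_5 - 1  [with X_6=5, X_5=-7]  = 0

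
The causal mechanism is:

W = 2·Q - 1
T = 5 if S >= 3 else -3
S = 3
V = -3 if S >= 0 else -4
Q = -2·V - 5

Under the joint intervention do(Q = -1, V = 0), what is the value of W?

Setting Q = -1, V = 0 by intervention discards those variables' equations.
W = 2·Q - 1  [with Q=-1]  = -3

-3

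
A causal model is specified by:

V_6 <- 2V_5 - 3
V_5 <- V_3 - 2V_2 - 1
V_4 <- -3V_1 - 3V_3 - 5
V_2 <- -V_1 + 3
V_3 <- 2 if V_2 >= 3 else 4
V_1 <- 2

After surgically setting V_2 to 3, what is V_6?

Under do(V_2=3), the mechanism V_2 <- -V_1 + 3 is discarded; V_2 is fixed at 3.
V_3 = 2 if V_2 >= 3 else 4  [with V_2=3]  = 2
V_5 = V_3 - 2V_2 - 1  [with V_3=2, V_2=3]  = -5
V_6 = 2V_5 - 3  [with V_5=-5]  = -13

-13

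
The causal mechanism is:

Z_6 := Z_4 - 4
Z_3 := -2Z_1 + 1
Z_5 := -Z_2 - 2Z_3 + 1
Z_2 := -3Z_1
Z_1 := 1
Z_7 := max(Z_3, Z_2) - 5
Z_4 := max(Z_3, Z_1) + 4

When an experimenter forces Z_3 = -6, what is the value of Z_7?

-8

The intervention breaks the incoming arrows to Z_3: Z_3 := -2Z_1 + 1 no longer applies, and Z_3 = -6.
Z_2 = -3Z_1  [with Z_1=1]  = -3
Z_7 = max(Z_3, Z_2) - 5  [with Z_3=-6, Z_2=-3]  = -8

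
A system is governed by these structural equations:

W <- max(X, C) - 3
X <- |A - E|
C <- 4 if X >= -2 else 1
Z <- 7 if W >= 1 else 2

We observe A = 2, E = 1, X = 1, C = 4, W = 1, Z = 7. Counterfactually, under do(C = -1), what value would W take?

Intervening sets C = -1 and removes its equation (C <- 4 if X >= -2 else 1).
X = |A - E|  [with A=2, E=1]  = 1
W = max(X, C) - 3  [with X=1, C=-1]  = -2

-2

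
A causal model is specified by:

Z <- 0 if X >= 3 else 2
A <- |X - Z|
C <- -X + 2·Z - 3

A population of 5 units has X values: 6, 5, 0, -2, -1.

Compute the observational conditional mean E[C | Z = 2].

Conditioning on Z=2 selects the 3 unit(s) with X ∈ {0, -2, -1}. Their C values: 1, 3, 2. Mean = 2.

2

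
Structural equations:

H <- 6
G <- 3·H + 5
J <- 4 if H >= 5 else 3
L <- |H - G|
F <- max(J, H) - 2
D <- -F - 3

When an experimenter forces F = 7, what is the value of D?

The intervention breaks the incoming arrows to F: F <- max(J, H) - 2 no longer applies, and F = 7.
D = -F - 3  [with F=7]  = -10

-10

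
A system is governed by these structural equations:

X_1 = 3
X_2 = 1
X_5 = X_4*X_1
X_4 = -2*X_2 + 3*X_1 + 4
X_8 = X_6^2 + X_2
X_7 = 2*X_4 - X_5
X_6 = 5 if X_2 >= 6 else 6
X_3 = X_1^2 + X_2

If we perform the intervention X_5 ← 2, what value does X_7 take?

Under do(X_5=2), the mechanism X_5 = X_4*X_1 is discarded; X_5 is fixed at 2.
X_4 = -2*X_2 + 3*X_1 + 4  [with X_2=1, X_1=3]  = 11
X_7 = 2*X_4 - X_5  [with X_4=11, X_5=2]  = 20

20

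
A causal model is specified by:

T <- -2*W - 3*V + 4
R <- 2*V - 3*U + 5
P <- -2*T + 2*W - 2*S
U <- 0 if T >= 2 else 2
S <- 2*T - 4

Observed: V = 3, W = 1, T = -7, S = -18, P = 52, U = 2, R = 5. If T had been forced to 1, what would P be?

do(T=1) replaces the equation T <- -2*W - 3*V + 4 with the constant T = 1.
S = 2*T - 4  [with T=1]  = -2
P = -2*T + 2*W - 2*S  [with T=1, W=1, S=-2]  = 4

4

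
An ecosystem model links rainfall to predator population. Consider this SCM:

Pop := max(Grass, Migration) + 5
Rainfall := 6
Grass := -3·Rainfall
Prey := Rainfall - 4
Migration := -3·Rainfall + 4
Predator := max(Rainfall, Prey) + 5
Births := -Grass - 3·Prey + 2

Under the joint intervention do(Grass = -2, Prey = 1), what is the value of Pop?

3

Under do(Grass = -2, Prey = 1), each intervened variable's structural equation is replaced by its fixed value.
Migration = -3·Rainfall + 4  [with Rainfall=6]  = -14
Pop = max(Grass, Migration) + 5  [with Grass=-2, Migration=-14]  = 3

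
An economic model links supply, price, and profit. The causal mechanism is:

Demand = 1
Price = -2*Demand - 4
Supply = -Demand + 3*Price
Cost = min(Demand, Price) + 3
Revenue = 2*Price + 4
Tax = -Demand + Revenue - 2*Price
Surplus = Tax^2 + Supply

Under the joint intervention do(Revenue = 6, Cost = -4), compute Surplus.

Setting Revenue = 6, Cost = -4 by intervention discards those variables' equations.
Price = -2*Demand - 4  [with Demand=1]  = -6
Supply = -Demand + 3*Price  [with Demand=1, Price=-6]  = -19
Tax = -Demand + Revenue - 2*Price  [with Demand=1, Revenue=6, Price=-6]  = 17
Surplus = Tax^2 + Supply  [with Tax=17, Supply=-19]  = 270

270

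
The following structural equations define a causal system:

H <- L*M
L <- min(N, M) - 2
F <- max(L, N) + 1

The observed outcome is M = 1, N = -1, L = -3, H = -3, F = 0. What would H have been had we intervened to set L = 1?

1

The intervention breaks the incoming arrows to L: L <- min(N, M) - 2 no longer applies, and L = 1.
H = L*M  [with L=1, M=1]  = 1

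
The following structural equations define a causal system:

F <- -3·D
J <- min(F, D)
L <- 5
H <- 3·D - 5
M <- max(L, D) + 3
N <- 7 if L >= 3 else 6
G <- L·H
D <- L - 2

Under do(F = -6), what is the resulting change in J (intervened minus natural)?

3

Intervening sets F = -6 and removes its equation (F <- -3·D).
D = L - 2  [with L=5]  = 3
J = min(F, D)  [with F=-6, D=3]  = -6
Without intervention: D = L - 2  [with L=5]  = 3; F = -3·D  [with D=3]  = -9; J = min(F, D)  [with F=-9, D=3]  = -9.
Change = -6 − (-9) = 3.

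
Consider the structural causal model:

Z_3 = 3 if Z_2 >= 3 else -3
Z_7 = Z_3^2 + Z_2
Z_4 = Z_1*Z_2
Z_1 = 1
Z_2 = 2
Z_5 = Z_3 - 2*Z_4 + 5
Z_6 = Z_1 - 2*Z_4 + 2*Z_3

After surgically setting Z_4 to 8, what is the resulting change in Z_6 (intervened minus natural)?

Under do(Z_4=8), the mechanism Z_4 = Z_1*Z_2 is discarded; Z_4 is fixed at 8.
Z_3 = 3 if Z_2 >= 3 else -3  [with Z_2=2]  = -3
Z_6 = Z_1 - 2*Z_4 + 2*Z_3  [with Z_1=1, Z_4=8, Z_3=-3]  = -21
Without intervention: Z_3 = 3 if Z_2 >= 3 else -3  [with Z_2=2]  = -3; Z_4 = Z_1*Z_2  [with Z_1=1, Z_2=2]  = 2; Z_6 = Z_1 - 2*Z_4 + 2*Z_3  [with Z_1=1, Z_4=2, Z_3=-3]  = -9.
Change = -21 − (-9) = -12.

-12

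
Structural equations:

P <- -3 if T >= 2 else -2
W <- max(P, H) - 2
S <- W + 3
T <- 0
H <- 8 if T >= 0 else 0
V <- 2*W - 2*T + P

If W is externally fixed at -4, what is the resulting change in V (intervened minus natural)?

-20

Under do(W=-4), the mechanism W <- max(P, H) - 2 is discarded; W is fixed at -4.
P = -3 if T >= 2 else -2  [with T=0]  = -2
V = 2*W - 2*T + P  [with W=-4, T=0, P=-2]  = -10
Without intervention: H = 8 if T >= 0 else 0  [with T=0]  = 8; P = -3 if T >= 2 else -2  [with T=0]  = -2; W = max(P, H) - 2  [with P=-2, H=8]  = 6; V = 2*W - 2*T + P  [with W=6, T=0, P=-2]  = 10.
Change = -10 − 10 = -20.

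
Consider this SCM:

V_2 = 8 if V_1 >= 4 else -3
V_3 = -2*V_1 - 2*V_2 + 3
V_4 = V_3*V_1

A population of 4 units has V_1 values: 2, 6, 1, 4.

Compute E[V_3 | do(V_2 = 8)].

-19.5

The intervention sets V_2=8 in all 4 units regardless of V_1. Recomputing V_3 per unit gives -17, -25, -15, -21; average -19.5.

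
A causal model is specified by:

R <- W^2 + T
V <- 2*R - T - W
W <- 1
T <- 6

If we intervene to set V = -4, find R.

7

Under do(V=-4), the mechanism V <- 2*R - T - W is discarded; V is fixed at -4.
Since R is not a descendant of the intervened variable, it is unaffected.
R = W^2 + T  [with W=1, T=6]  = 7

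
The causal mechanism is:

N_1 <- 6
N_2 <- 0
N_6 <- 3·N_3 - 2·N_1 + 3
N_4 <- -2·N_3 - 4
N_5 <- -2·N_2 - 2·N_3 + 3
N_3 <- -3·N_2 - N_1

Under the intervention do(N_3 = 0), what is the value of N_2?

Under do(N_3=0), the mechanism N_3 <- -3·N_2 - N_1 is discarded; N_3 is fixed at 0.
Since N_2 is not a descendant of the intervened variable, it is unaffected.

0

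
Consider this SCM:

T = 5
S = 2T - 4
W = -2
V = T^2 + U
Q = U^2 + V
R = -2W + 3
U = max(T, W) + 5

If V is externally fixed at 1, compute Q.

101

The intervention breaks the incoming arrows to V: V = T^2 + U no longer applies, and V = 1.
U = max(T, W) + 5  [with T=5, W=-2]  = 10
Q = U^2 + V  [with U=10, V=1]  = 101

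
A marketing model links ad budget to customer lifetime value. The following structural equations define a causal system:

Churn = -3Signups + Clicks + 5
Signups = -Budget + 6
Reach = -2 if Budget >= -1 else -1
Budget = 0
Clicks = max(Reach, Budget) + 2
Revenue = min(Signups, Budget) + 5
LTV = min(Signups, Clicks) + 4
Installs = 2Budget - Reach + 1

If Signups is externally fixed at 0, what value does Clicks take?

do(Signups=0) replaces the equation Signups = -Budget + 6 with the constant Signups = 0.
Clicks is not downstream of the intervention, so its value is determined by the original equations.
Reach = -2 if Budget >= -1 else -1  [with Budget=0]  = -2
Clicks = max(Reach, Budget) + 2  [with Reach=-2, Budget=0]  = 2

2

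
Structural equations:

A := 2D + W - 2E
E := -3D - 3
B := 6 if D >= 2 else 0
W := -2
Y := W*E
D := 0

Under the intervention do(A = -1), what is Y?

The intervention breaks the incoming arrows to A: A := 2D + W - 2E no longer applies, and A = -1.
Since Y is not a descendant of the intervened variable, it is unaffected.
E = -3D - 3  [with D=0]  = -3
Y = W*E  [with W=-2, E=-3]  = 6

6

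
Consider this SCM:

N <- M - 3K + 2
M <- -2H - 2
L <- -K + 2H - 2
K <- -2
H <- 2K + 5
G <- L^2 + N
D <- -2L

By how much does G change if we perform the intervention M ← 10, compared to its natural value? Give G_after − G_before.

14

The intervention breaks the incoming arrows to M: M <- -2H - 2 no longer applies, and M = 10.
H = 2K + 5  [with K=-2]  = 1
N = M - 3K + 2  [with M=10, K=-2]  = 18
L = -K + 2H - 2  [with K=-2, H=1]  = 2
G = L^2 + N  [with L=2, N=18]  = 22
Without intervention: H = 2K + 5  [with K=-2]  = 1; M = -2H - 2  [with H=1]  = -4; N = M - 3K + 2  [with M=-4, K=-2]  = 4; L = -K + 2H - 2  [with K=-2, H=1]  = 2; G = L^2 + N  [with L=2, N=4]  = 8.
Change = 22 − 8 = 14.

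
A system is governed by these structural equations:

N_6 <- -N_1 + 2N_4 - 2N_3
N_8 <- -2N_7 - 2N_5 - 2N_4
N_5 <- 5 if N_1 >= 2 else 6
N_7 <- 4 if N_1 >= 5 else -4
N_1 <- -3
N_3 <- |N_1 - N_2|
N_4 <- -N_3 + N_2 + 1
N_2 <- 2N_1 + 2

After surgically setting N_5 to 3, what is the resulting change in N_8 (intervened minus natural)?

do(N_5=3) replaces the equation N_5 <- 5 if N_1 >= 2 else 6 with the constant N_5 = 3.
N_2 = 2N_1 + 2  [with N_1=-3]  = -4
N_3 = |N_1 - N_2|  [with N_1=-3, N_2=-4]  = 1
N_4 = -N_3 + N_2 + 1  [with N_3=1, N_2=-4]  = -4
N_7 = 4 if N_1 >= 5 else -4  [with N_1=-3]  = -4
N_8 = -2N_7 - 2N_5 - 2N_4  [with N_7=-4, N_5=3, N_4=-4]  = 10
Without intervention: N_2 = 2N_1 + 2  [with N_1=-3]  = -4; N_3 = |N_1 - N_2|  [with N_1=-3, N_2=-4]  = 1; N_4 = -N_3 + N_2 + 1  [with N_3=1, N_2=-4]  = -4; N_5 = 5 if N_1 >= 2 else 6  [with N_1=-3]  = 6; N_7 = 4 if N_1 >= 5 else -4  [with N_1=-3]  = -4; N_8 = -2N_7 - 2N_5 - 2N_4  [with N_7=-4, N_5=6, N_4=-4]  = 4.
Change = 10 − 4 = 6.

6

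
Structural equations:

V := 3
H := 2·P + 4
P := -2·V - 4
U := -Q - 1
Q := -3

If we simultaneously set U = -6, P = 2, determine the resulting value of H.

8

Under do(U = -6, P = 2), each intervened variable's structural equation is replaced by its fixed value.
H = 2·P + 4  [with P=2]  = 8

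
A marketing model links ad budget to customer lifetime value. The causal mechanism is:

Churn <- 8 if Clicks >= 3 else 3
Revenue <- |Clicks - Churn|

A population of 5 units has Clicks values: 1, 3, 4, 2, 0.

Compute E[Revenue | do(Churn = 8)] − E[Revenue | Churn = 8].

1.5

Every unit gets Churn=8 under the intervention. Revenue values become 7, 5, 4, 6, 8; E[Revenue|do(Churn=8)] = 6.
Conditioning on Churn=8 selects the 2 unit(s) with Clicks ∈ {3, 4}. Their Revenue values: 5, 4. Mean = 4.5.
Difference = 6 − 4.5 = 1.5.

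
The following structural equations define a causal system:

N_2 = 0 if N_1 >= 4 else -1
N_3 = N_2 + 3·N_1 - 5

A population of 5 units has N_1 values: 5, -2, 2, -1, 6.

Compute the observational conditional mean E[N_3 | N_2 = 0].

11.5

E[N_3|N_2=0] averages over only the 2 units with N_2=0 (N_1 = 5, 6): N_3 = 10, 13, mean 11.5.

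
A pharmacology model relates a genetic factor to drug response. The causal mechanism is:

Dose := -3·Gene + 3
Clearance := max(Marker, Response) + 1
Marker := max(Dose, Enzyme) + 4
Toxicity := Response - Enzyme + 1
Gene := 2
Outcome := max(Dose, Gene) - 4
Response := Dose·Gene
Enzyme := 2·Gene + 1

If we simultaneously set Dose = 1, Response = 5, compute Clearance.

The joint intervention fixes Dose = 1, Response = 5, removing each variable's own equation.
Enzyme = 2·Gene + 1  [with Gene=2]  = 5
Marker = max(Dose, Enzyme) + 4  [with Dose=1, Enzyme=5]  = 9
Clearance = max(Marker, Response) + 1  [with Marker=9, Response=5]  = 10

10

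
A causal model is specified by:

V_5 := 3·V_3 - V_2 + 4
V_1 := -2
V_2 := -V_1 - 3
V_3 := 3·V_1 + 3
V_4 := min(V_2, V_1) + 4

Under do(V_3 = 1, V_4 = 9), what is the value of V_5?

Setting V_3 = 1, V_4 = 9 by intervention discards those variables' equations.
V_2 = -V_1 - 3  [with V_1=-2]  = -1
V_5 = 3·V_3 - V_2 + 4  [with V_3=1, V_2=-1]  = 8

8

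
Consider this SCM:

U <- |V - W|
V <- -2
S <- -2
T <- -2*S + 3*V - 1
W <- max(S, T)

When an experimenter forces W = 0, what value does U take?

Intervening sets W = 0 and removes its equation (W <- max(S, T)).
U = |V - W|  [with V=-2, W=0]  = 2

2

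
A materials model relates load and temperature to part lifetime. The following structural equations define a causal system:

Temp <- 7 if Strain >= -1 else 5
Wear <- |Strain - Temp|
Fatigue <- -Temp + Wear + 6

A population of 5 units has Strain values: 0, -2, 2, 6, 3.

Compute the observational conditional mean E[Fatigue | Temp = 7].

3.25

Observing Temp=7 restricts to units where Temp's equation naturally yields 7: Strain ∈ {0, 2, 6, 3}. In that subpopulation Fatigue = 6, 4, 0, 3, mean 3.25.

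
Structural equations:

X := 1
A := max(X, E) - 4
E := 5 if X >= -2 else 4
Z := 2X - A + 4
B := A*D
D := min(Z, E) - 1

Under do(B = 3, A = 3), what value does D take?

2

Under do(B = 3, A = 3), each intervened variable's structural equation is replaced by its fixed value.
E = 5 if X >= -2 else 4  [with X=1]  = 5
Z = 2X - A + 4  [with X=1, A=3]  = 3
D = min(Z, E) - 1  [with Z=3, E=5]  = 2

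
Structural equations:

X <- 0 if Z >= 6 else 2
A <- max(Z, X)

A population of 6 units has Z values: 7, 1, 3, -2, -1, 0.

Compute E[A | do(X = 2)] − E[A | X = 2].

The intervention sets X=2 in all 6 units regardless of Z. Recomputing A per unit gives 7, 2, 3, 2, 2, 2; average 3.
Observing X=2 restricts to units where X's equation naturally yields 2: Z ∈ {1, 3, -2, -1, 0}. In that subpopulation A = 2, 3, 2, 2, 2, mean 2.2.
Difference = 3 − 2.2 = 0.8.

0.8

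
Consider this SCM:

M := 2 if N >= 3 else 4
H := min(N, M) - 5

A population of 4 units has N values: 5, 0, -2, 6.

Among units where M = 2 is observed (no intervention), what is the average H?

-3

Conditioning on M=2 selects the 2 unit(s) with N ∈ {5, 6}. Their H values: -3, -3. Mean = -3.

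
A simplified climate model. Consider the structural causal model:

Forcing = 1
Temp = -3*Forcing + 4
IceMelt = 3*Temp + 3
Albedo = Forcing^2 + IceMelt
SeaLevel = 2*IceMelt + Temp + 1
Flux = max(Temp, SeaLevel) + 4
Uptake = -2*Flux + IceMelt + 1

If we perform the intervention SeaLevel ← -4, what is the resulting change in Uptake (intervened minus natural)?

Under do(SeaLevel=-4), the mechanism SeaLevel = 2*IceMelt + Temp + 1 is discarded; SeaLevel is fixed at -4.
Temp = -3*Forcing + 4  [with Forcing=1]  = 1
IceMelt = 3*Temp + 3  [with Temp=1]  = 6
Flux = max(Temp, SeaLevel) + 4  [with Temp=1, SeaLevel=-4]  = 5
Uptake = -2*Flux + IceMelt + 1  [with Flux=5, IceMelt=6]  = -3
Without intervention: Temp = -3*Forcing + 4  [with Forcing=1]  = 1; IceMelt = 3*Temp + 3  [with Temp=1]  = 6; SeaLevel = 2*IceMelt + Temp + 1  [with IceMelt=6, Temp=1]  = 14; Flux = max(Temp, SeaLevel) + 4  [with Temp=1, SeaLevel=14]  = 18; Uptake = -2*Flux + IceMelt + 1  [with Flux=18, IceMelt=6]  = -29.
Change = -3 − (-29) = 26.

26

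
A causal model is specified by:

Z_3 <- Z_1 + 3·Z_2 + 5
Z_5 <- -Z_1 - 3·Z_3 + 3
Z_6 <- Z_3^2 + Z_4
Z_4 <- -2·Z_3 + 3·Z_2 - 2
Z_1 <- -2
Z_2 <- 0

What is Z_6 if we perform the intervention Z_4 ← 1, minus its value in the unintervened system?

9

Under do(Z_4=1), the mechanism Z_4 <- -2·Z_3 + 3·Z_2 - 2 is discarded; Z_4 is fixed at 1.
Z_3 = Z_1 + 3·Z_2 + 5  [with Z_1=-2, Z_2=0]  = 3
Z_6 = Z_3^2 + Z_4  [with Z_3=3, Z_4=1]  = 10
Without intervention: Z_3 = Z_1 + 3·Z_2 + 5  [with Z_1=-2, Z_2=0]  = 3; Z_4 = -2·Z_3 + 3·Z_2 - 2  [with Z_3=3, Z_2=0]  = -8; Z_6 = Z_3^2 + Z_4  [with Z_3=3, Z_4=-8]  = 1.
Change = 10 − 1 = 9.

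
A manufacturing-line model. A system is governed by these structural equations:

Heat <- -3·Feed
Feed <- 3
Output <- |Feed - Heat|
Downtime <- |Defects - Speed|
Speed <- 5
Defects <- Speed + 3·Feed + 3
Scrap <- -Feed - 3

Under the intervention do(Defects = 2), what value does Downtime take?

3

The intervention breaks the incoming arrows to Defects: Defects <- Speed + 3·Feed + 3 no longer applies, and Defects = 2.
Downtime = |Defects - Speed|  [with Defects=2, Speed=5]  = 3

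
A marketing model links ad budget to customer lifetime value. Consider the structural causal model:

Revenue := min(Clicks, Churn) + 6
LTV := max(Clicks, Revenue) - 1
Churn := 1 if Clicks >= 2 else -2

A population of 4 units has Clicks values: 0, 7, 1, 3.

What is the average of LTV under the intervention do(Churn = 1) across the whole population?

Every unit gets Churn=1 under the intervention. LTV values become 5, 6, 6, 6; E[LTV|do(Churn=1)] = 5.75.

5.75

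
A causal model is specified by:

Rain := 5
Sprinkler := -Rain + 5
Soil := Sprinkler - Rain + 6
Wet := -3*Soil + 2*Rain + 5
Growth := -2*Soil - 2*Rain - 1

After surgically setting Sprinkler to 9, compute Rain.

Under do(Sprinkler=9), the mechanism Sprinkler := -Rain + 5 is discarded; Sprinkler is fixed at 9.
Rain is not downstream of the intervention, so its value is determined by the original equations.

5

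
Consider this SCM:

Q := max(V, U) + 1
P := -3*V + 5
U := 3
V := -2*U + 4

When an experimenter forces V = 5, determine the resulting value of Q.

Under do(V=5), the mechanism V := -2*U + 4 is discarded; V is fixed at 5.
Q = max(V, U) + 1  [with V=5, U=3]  = 6

6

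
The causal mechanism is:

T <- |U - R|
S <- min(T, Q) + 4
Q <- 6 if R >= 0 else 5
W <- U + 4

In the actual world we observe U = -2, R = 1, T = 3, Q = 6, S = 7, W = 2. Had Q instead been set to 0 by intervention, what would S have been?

4

Intervening sets Q = 0 and removes its equation (Q <- 6 if R >= 0 else 5).
T = |U - R|  [with U=-2, R=1]  = 3
S = min(T, Q) + 4  [with T=3, Q=0]  = 4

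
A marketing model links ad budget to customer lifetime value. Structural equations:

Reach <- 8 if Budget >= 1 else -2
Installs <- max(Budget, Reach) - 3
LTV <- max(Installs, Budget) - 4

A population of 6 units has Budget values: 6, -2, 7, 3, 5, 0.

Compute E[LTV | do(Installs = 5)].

Under do(Installs=5), Installs's equation is replaced by Installs=5 for every unit. Per-unit LTV: 2, 1, 3, 1, 1, 1. Mean = 1.5.

1.5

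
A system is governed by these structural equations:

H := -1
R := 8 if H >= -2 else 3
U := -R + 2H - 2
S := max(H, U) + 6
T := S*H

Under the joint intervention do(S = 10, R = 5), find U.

Setting S = 10, R = 5 by intervention discards those variables' equations.
U = -R + 2H - 2  [with R=5, H=-1]  = -9

-9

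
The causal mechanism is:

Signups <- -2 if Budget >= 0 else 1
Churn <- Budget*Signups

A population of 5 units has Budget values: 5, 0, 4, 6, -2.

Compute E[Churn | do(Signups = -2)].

-5.2

The intervention sets Signups=-2 in all 5 units regardless of Budget. Recomputing Churn per unit gives -10, 0, -8, -12, 4; average -5.2.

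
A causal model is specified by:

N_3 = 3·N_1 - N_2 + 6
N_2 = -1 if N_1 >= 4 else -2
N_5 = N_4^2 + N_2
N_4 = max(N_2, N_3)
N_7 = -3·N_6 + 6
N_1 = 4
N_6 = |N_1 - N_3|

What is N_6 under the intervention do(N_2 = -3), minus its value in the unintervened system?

2

Under do(N_2=-3), the mechanism N_2 = -1 if N_1 >= 4 else -2 is discarded; N_2 is fixed at -3.
N_3 = 3·N_1 - N_2 + 6  [with N_1=4, N_2=-3]  = 21
N_6 = |N_1 - N_3|  [with N_1=4, N_3=21]  = 17
Without intervention: N_2 = -1 if N_1 >= 4 else -2  [with N_1=4]  = -1; N_3 = 3·N_1 - N_2 + 6  [with N_1=4, N_2=-1]  = 19; N_6 = |N_1 - N_3|  [with N_1=4, N_3=19]  = 15.
Change = 17 − 15 = 2.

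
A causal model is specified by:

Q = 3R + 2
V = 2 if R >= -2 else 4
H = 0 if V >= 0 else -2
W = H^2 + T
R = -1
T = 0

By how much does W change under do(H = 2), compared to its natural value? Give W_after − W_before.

Intervening sets H = 2 and removes its equation (H = 0 if V >= 0 else -2).
W = H^2 + T  [with H=2, T=0]  = 4
Without intervention: V = 2 if R >= -2 else 4  [with R=-1]  = 2; H = 0 if V >= 0 else -2  [with V=2]  = 0; W = H^2 + T  [with H=0, T=0]  = 0.
Change = 4 − 0 = 4.

4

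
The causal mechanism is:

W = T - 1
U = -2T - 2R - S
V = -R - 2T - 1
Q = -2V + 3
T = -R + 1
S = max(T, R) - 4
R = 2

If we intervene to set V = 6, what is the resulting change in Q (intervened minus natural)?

The intervention breaks the incoming arrows to V: V = -R - 2T - 1 no longer applies, and V = 6.
Q = -2V + 3  [with V=6]  = -9
Without intervention: T = -R + 1  [with R=2]  = -1; V = -R - 2T - 1  [with R=2, T=-1]  = -1; Q = -2V + 3  [with V=-1]  = 5.
Change = -9 − 5 = -14.

-14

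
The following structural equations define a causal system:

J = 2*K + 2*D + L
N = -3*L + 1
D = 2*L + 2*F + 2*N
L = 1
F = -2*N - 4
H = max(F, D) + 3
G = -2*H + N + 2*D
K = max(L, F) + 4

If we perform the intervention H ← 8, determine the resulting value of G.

-22

do(H=8) replaces the equation H = max(F, D) + 3 with the constant H = 8.
N = -3*L + 1  [with L=1]  = -2
F = -2*N - 4  [with N=-2]  = 0
D = 2*L + 2*F + 2*N  [with L=1, F=0, N=-2]  = -2
G = -2*H + N + 2*D  [with H=8, N=-2, D=-2]  = -22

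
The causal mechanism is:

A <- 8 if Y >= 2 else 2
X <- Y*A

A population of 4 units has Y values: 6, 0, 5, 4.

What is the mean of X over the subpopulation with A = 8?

E[X|A=8] averages over only the 3 units with A=8 (Y = 6, 5, 4): X = 48, 40, 32, mean 40.

40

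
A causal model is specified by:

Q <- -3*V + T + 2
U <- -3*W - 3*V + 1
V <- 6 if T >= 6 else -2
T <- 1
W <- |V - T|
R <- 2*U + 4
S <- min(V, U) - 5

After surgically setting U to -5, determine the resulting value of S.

The intervention breaks the incoming arrows to U: U <- -3*W - 3*V + 1 no longer applies, and U = -5.
V = 6 if T >= 6 else -2  [with T=1]  = -2
S = min(V, U) - 5  [with V=-2, U=-5]  = -10

-10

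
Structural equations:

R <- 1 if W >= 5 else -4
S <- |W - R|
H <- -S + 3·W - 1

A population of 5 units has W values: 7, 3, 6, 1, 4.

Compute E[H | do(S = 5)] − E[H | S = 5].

Under do(S=5), S's equation is replaced by S=5 for every unit. Per-unit H: 15, 3, 12, -3, 6. Mean = 6.6.
Conditioning on S=5 selects the 2 unit(s) with W ∈ {6, 1}. Their H values: 12, -3. Mean = 4.5.
Difference = 6.6 − 4.5 = 2.1.

2.1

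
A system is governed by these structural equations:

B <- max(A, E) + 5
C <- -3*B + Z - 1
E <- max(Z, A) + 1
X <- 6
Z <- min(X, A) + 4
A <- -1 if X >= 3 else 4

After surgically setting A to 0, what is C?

Under do(A=0), the mechanism A <- -1 if X >= 3 else 4 is discarded; A is fixed at 0.
Z = min(X, A) + 4  [with X=6, A=0]  = 4
E = max(Z, A) + 1  [with Z=4, A=0]  = 5
B = max(A, E) + 5  [with A=0, E=5]  = 10
C = -3*B + Z - 1  [with B=10, Z=4]  = -27

-27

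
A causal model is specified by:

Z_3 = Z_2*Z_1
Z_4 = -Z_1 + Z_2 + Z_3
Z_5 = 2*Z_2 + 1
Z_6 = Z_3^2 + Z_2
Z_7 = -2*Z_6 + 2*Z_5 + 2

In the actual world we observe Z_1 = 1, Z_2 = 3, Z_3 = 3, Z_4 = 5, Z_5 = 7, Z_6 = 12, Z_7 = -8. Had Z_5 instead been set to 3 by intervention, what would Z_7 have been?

-16

Under do(Z_5=3), the mechanism Z_5 = 2*Z_2 + 1 is discarded; Z_5 is fixed at 3.
Z_3 = Z_2*Z_1  [with Z_2=3, Z_1=1]  = 3
Z_6 = Z_3^2 + Z_2  [with Z_3=3, Z_2=3]  = 12
Z_7 = -2*Z_6 + 2*Z_5 + 2  [with Z_6=12, Z_5=3]  = -16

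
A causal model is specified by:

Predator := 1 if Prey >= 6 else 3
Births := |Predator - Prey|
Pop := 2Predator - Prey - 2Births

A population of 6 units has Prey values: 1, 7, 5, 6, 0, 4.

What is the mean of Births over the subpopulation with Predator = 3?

2

E[Births|Predator=3] averages over only the 4 units with Predator=3 (Prey = 1, 5, 0, 4): Births = 2, 2, 3, 1, mean 2.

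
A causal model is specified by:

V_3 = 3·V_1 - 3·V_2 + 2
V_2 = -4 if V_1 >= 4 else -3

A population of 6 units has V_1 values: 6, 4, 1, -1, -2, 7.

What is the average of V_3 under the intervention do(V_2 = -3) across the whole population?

18.5

do(V_2=-3) breaks V_2's dependence on V_1. With V_2=-3 fixed, V_3 across the units is 29, 23, 14, 8, 5, 32, mean 18.5.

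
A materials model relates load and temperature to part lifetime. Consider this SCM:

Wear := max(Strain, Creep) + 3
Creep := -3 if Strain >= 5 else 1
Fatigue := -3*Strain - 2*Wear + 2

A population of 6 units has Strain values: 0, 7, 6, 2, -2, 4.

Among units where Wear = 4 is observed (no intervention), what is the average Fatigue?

-3

Conditioning on Wear=4 selects the 2 unit(s) with Strain ∈ {0, -2}. Their Fatigue values: -6, 0. Mean = -3.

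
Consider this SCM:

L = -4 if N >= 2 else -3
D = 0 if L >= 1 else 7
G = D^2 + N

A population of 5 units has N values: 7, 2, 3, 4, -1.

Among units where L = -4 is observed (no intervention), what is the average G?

53

E[G|L=-4] averages over only the 4 units with L=-4 (N = 7, 2, 3, 4): G = 56, 51, 52, 53, mean 53.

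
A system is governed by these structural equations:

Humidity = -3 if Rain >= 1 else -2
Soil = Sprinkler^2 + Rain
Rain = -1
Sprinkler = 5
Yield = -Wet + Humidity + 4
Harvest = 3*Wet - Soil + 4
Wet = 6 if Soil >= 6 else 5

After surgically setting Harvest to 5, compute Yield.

Intervening sets Harvest = 5 and removes its equation (Harvest = 3*Wet - Soil + 4).
Since Yield is not a descendant of the intervened variable, it is unaffected.
Soil = Sprinkler^2 + Rain  [with Sprinkler=5, Rain=-1]  = 24
Wet = 6 if Soil >= 6 else 5  [with Soil=24]  = 6
Humidity = -3 if Rain >= 1 else -2  [with Rain=-1]  = -2
Yield = -Wet + Humidity + 4  [with Wet=6, Humidity=-2]  = -4

-4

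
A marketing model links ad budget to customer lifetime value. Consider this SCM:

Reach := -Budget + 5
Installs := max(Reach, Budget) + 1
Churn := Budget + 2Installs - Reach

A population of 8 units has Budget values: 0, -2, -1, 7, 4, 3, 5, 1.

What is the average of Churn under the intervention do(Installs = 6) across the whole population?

11.25

Under do(Installs=6), Installs's equation is replaced by Installs=6 for every unit. Per-unit Churn: 7, 3, 5, 21, 15, 13, 17, 9. Mean = 11.25.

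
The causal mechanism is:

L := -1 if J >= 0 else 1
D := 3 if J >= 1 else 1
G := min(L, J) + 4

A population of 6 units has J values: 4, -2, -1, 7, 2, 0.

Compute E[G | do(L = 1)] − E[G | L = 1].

1.5

do(L=1) breaks L's dependence on J. With L=1 fixed, G across the units is 5, 2, 3, 5, 5, 4, mean 4.
E[G|L=1] averages over only the 2 units with L=1 (J = -2, -1): G = 2, 3, mean 2.5.
Difference = 4 − 2.5 = 1.5.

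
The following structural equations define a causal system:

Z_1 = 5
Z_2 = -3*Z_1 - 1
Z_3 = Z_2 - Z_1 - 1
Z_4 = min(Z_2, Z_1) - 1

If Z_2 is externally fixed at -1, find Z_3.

The intervention breaks the incoming arrows to Z_2: Z_2 = -3*Z_1 - 1 no longer applies, and Z_2 = -1.
Z_3 = Z_2 - Z_1 - 1  [with Z_2=-1, Z_1=5]  = -7

-7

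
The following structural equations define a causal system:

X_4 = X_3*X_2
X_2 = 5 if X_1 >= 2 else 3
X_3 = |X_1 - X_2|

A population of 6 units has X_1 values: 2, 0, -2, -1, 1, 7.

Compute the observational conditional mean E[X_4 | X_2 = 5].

12.5

Observing X_2=5 restricts to units where X_2's equation naturally yields 5: X_1 ∈ {2, 7}. In that subpopulation X_4 = 15, 10, mean 12.5.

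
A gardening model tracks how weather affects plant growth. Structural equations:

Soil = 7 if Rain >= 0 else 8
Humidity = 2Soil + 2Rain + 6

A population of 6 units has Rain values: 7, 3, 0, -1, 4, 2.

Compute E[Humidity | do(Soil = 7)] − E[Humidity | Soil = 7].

-1.4

do(Soil=7) breaks Soil's dependence on Rain. With Soil=7 fixed, Humidity across the units is 34, 26, 20, 18, 28, 24, mean 25.
E[Humidity|Soil=7] averages over only the 5 units with Soil=7 (Rain = 7, 3, 0, 4, 2): Humidity = 34, 26, 20, 28, 24, mean 26.4.
Difference = 25 − 26.4 = -1.4.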